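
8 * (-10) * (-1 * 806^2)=51970880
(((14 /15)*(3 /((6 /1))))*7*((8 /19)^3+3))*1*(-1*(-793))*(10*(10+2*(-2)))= 477886.15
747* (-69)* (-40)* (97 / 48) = 8332785 / 2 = 4166392.50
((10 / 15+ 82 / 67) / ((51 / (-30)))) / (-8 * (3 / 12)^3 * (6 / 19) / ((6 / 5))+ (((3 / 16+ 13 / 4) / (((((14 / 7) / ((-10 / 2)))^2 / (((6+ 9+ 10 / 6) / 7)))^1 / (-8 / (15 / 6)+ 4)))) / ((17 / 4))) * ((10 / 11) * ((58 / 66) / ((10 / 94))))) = -26685120 / 1734309673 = -0.02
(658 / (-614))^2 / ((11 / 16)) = 1.67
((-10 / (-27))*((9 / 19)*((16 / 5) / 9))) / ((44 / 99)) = 8 / 57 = 0.14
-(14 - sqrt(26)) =-14 + sqrt(26) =-8.90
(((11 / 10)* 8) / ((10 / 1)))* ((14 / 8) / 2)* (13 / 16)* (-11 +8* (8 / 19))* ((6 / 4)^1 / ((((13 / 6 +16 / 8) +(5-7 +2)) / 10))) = -17.19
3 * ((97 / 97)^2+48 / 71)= 357 / 71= 5.03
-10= -10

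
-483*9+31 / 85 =-369464 / 85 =-4346.64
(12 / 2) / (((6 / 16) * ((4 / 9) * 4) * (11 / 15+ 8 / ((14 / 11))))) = 945 / 737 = 1.28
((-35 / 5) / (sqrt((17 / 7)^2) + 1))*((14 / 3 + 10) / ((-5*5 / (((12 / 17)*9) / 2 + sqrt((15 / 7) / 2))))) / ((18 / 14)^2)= 3773*sqrt(210) / 72900 + 26411 / 11475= 3.05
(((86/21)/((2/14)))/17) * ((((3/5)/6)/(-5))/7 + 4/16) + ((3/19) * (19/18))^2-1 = -59491/107100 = -0.56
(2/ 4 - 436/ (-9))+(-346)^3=-745590367/ 18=-41421687.06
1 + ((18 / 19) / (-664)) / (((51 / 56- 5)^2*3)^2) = 1.00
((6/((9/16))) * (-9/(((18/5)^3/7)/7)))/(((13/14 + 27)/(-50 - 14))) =21952000/95013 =231.04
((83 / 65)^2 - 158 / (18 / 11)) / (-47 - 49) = 902381 / 912600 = 0.99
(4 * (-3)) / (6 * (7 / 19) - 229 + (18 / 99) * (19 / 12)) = 15048 / 284033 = 0.05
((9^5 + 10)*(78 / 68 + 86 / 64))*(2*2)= 80024945 / 136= 588418.71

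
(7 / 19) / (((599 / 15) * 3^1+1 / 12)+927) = 0.00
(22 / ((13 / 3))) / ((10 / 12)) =396 / 65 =6.09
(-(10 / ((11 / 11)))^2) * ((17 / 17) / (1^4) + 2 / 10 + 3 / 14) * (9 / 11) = -810 / 7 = -115.71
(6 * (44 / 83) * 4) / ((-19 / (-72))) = 76032 / 1577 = 48.21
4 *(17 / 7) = 68 / 7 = 9.71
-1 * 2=-2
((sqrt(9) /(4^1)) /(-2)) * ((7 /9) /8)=-7 /192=-0.04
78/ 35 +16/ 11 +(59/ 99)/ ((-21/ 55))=22061/ 10395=2.12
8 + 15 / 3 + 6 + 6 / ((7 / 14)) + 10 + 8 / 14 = 291 / 7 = 41.57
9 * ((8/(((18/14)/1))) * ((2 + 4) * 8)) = 2688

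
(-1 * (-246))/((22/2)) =246/11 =22.36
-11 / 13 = -0.85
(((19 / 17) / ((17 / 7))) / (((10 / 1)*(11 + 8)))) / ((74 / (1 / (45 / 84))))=49 / 801975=0.00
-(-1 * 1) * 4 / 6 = 2 / 3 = 0.67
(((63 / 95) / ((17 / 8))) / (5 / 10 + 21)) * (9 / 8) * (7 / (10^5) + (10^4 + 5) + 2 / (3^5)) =1701851911907 / 10416750000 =163.38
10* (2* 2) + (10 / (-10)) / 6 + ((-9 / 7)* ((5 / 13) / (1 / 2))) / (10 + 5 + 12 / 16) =152003 / 3822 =39.77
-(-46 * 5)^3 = 12167000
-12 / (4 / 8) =-24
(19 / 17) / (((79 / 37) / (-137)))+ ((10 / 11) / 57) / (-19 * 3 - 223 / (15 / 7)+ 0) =-24315864367 / 339069896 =-71.71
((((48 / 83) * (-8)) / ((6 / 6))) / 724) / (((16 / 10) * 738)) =-10 / 1847829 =-0.00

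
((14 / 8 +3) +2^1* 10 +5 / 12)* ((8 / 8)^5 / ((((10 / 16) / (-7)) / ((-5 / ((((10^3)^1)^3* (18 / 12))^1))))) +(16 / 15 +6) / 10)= 17.78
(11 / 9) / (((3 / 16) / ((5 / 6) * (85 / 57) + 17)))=549032 / 4617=118.92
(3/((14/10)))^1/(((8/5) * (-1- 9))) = -15/112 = -0.13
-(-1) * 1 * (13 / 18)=13 / 18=0.72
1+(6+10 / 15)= 23 / 3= 7.67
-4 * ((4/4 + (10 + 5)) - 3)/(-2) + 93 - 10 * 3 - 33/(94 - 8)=7621/86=88.62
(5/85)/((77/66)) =6/119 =0.05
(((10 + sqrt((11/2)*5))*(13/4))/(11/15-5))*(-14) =162.56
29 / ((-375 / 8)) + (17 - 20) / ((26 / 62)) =-7.77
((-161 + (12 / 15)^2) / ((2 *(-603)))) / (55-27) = 4009 / 844200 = 0.00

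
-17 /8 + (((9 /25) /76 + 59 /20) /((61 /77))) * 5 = 766041 /46360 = 16.52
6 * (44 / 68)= 66 / 17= 3.88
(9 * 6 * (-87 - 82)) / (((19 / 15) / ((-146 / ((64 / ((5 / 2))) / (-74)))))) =-924349725 / 304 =-3040624.10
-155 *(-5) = 775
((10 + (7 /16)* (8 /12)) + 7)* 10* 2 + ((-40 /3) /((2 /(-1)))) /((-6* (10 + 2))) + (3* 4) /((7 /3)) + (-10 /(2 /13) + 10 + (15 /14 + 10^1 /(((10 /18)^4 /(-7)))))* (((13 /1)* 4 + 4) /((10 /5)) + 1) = -1064219923 /47250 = -22523.17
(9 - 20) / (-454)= 11 / 454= 0.02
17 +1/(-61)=1036/61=16.98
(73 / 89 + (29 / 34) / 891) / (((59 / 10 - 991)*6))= -0.00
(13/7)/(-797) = -13/5579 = -0.00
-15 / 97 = -0.15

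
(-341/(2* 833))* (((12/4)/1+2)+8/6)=-6479/4998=-1.30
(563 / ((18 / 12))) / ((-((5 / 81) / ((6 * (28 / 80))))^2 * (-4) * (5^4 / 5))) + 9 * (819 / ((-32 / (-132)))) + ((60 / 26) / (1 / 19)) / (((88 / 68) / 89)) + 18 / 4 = 766258494207 / 22343750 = 34294.09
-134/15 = -8.93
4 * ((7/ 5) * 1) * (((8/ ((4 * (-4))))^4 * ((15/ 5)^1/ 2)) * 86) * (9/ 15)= 2709/ 100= 27.09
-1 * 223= -223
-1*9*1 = -9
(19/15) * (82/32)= 779/240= 3.25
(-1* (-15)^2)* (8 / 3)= -600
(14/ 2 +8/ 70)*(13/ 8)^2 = 42081/ 2240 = 18.79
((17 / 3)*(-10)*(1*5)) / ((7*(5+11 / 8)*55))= -80 / 693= -0.12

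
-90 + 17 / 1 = -73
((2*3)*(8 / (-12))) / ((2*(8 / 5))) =-5 / 4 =-1.25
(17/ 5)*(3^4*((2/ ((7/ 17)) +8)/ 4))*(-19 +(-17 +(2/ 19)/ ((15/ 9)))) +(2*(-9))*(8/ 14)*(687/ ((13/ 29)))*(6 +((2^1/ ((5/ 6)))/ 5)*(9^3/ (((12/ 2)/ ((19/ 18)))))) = -6772598973/ 6175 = -1096777.16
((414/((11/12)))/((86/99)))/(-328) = -5589/3526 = -1.59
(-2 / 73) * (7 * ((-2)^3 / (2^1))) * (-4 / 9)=-224 / 657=-0.34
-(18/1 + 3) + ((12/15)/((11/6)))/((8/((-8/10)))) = -5787/275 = -21.04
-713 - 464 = -1177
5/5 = 1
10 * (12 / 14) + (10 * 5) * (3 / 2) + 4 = 613 / 7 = 87.57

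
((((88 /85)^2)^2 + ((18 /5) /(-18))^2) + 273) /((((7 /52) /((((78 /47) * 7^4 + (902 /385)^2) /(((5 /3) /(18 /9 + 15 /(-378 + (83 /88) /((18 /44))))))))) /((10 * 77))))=59831949855563749088651712 /8129744912734375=7359634342.50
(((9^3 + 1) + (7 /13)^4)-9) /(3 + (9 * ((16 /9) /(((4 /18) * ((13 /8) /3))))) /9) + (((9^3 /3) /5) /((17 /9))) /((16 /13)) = 551142481 /8963760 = 61.49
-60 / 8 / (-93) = 5 / 62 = 0.08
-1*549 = -549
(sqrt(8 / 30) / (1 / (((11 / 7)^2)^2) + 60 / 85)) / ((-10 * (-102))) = 14641 * sqrt(15) / 97429050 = 0.00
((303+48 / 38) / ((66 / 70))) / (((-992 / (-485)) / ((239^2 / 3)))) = 1868475034825 / 621984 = 3004056.43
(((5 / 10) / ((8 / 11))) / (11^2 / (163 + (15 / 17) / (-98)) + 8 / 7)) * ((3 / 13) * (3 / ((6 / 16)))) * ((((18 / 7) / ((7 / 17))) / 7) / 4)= 457006869 / 3043540136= 0.15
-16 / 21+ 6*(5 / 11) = 454 / 231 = 1.97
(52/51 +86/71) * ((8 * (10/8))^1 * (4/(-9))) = -323120/32589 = -9.92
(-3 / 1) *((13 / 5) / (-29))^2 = -507 / 21025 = -0.02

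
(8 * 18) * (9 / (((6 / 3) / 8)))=5184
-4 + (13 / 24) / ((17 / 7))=-1541 / 408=-3.78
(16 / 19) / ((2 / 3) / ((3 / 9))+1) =16 / 57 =0.28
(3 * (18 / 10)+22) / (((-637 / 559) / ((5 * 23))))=-135493 / 49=-2765.16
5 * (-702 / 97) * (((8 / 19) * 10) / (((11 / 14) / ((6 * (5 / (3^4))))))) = -1456000 / 20273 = -71.82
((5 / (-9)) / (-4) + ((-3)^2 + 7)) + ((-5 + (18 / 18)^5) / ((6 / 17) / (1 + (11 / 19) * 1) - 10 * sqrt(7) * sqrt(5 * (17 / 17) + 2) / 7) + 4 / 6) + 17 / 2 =256427 / 9972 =25.71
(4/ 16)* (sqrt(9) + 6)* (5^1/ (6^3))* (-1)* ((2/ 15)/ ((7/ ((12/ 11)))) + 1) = -131/ 2464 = -0.05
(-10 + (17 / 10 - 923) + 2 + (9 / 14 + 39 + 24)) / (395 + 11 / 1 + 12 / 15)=-15149 / 7119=-2.13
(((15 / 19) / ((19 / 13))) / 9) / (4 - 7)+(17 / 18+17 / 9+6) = 57269 / 6498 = 8.81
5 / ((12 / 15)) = 25 / 4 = 6.25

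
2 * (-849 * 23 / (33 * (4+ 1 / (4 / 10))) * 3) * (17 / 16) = -331959 / 572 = -580.35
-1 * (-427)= 427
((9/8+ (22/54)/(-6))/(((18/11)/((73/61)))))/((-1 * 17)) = -550055/12095568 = -0.05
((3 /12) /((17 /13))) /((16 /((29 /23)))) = 377 /25024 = 0.02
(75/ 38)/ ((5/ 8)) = 60/ 19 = 3.16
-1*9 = -9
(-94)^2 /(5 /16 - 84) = -141376 /1339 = -105.58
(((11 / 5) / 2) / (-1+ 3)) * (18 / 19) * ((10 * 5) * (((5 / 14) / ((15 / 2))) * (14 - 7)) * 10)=1650 / 19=86.84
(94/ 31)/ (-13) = -94/ 403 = -0.23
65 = 65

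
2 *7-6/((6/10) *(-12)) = 89/6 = 14.83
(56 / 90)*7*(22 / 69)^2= 0.44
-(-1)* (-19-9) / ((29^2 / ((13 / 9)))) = -364 / 7569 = -0.05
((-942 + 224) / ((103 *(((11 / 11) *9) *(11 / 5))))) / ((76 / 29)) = -52055 / 387486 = -0.13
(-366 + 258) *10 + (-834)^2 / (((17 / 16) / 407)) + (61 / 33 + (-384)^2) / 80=11957810427533 / 44880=266439626.28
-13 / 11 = -1.18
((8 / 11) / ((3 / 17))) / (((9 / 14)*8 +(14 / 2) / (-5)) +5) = 140 / 297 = 0.47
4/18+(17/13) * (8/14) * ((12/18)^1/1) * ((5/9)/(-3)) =958/7371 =0.13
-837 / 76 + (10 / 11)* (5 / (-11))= -105077 / 9196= -11.43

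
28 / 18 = 14 / 9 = 1.56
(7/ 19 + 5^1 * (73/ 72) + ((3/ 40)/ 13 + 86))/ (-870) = -508198/ 4835025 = -0.11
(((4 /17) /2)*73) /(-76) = -73 /646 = -0.11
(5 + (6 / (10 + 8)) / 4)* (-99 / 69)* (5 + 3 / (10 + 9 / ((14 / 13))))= -890417 / 23644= -37.66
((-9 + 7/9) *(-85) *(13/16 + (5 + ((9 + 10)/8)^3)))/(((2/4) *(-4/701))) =-21682683575/4608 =-4705443.48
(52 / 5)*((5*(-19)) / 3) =-988 / 3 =-329.33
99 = 99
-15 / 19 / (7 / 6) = -90 / 133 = -0.68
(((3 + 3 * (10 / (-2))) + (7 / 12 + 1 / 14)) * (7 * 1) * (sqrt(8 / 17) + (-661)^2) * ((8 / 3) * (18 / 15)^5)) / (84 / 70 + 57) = -239838170688 / 60625 - 1097856 * sqrt(34) / 1030625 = -3956099.75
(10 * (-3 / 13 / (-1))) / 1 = 30 / 13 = 2.31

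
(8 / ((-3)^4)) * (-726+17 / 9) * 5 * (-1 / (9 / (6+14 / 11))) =20854400 / 72171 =288.96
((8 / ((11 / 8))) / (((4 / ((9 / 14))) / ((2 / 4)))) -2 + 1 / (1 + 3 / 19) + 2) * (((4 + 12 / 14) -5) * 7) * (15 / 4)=-3075 / 616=-4.99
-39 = -39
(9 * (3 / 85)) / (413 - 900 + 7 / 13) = -117 / 179180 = -0.00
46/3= 15.33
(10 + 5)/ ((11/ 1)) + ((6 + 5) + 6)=202/ 11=18.36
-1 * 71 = -71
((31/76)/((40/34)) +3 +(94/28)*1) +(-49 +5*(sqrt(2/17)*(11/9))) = -450031/10640 +55*sqrt(34)/153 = -40.20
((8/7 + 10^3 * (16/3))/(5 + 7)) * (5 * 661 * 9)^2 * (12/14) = 337125568573.47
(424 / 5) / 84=106 / 105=1.01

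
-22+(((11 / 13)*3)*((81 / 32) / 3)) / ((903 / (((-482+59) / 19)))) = -52465919 / 2379104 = -22.05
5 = 5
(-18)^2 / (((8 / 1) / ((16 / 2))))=324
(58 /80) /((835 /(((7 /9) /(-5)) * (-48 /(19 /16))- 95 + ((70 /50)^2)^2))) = -43841011 /594937500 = -0.07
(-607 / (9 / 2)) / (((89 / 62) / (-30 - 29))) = 4440812 / 801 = 5544.08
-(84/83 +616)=-51212/83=-617.01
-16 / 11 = -1.45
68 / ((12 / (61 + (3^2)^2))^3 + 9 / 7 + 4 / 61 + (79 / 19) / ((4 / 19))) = 41569215184 / 12899839279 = 3.22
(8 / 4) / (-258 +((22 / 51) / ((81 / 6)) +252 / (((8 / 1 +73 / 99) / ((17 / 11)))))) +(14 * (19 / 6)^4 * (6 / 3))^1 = 115934995354103 / 41176417716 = 2815.57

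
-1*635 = -635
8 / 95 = 0.08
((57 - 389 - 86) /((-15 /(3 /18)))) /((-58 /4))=-418 /1305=-0.32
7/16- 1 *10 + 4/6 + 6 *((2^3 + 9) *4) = 19157/48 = 399.10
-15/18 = -0.83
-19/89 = -0.21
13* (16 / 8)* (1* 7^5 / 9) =436982 / 9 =48553.56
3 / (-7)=-3 / 7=-0.43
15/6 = 5/2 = 2.50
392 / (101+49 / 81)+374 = 1554886 / 4115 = 377.86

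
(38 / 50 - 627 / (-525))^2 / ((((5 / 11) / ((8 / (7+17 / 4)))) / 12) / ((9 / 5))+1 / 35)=65.66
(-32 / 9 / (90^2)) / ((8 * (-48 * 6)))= 1 / 5248800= 0.00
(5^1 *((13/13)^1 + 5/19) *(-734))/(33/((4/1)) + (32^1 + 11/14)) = -822080/7277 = -112.97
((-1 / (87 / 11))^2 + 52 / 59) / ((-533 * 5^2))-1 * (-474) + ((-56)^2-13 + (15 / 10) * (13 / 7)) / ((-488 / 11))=16405669401832411 / 40654216184400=403.54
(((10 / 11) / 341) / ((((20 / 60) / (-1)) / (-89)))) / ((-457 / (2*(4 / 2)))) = -0.01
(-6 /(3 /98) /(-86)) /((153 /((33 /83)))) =1078 /182019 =0.01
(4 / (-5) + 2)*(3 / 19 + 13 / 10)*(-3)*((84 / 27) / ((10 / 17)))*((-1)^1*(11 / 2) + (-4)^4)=-16514463 / 2375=-6953.46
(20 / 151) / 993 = 20 / 149943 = 0.00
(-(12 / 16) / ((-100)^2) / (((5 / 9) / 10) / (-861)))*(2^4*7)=162729 / 1250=130.18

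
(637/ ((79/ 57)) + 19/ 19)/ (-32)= -9097/ 632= -14.39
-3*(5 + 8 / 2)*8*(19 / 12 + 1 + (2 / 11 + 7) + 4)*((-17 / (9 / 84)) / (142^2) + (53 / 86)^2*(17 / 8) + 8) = -42918497226489 / 1640462384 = -26162.44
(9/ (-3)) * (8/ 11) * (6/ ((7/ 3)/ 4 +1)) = -1728/ 209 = -8.27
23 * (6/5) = 138/5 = 27.60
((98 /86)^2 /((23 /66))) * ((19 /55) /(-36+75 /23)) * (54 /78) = -821142 /30166435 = -0.03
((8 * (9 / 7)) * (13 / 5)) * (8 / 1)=7488 / 35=213.94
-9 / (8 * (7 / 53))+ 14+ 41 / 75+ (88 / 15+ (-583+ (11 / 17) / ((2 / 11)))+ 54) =-36667163 / 71400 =-513.55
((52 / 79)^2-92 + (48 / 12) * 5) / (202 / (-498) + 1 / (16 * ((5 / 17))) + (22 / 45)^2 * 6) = -400375267200 / 6942419749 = -57.67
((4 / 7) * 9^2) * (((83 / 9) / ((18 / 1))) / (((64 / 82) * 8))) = 3.80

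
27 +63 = 90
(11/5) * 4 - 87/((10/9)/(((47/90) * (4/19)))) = 91/475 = 0.19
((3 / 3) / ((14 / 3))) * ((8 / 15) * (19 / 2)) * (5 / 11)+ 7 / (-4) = -387 / 308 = -1.26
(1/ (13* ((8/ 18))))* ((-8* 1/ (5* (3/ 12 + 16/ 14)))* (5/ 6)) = -28/ 169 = -0.17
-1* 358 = -358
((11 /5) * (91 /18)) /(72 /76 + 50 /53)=144001 /24480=5.88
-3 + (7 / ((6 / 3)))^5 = 16711 / 32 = 522.22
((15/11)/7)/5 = 3/77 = 0.04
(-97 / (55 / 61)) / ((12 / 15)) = -5917 / 44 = -134.48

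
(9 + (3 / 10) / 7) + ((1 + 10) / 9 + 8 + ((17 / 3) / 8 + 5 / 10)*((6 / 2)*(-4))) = 1186 / 315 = 3.77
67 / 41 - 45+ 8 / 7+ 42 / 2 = -21.22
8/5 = 1.60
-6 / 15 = -2 / 5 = -0.40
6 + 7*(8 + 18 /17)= 1180 /17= 69.41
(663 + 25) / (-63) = -688 / 63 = -10.92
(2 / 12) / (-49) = -1 / 294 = -0.00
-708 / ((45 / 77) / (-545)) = 1980748 / 3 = 660249.33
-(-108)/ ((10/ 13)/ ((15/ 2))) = 1053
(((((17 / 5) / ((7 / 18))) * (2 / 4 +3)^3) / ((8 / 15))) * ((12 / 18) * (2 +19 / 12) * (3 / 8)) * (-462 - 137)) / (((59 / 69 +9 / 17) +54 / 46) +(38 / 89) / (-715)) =-14413745493942795 / 97753119232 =-147450.49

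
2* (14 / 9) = 28 / 9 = 3.11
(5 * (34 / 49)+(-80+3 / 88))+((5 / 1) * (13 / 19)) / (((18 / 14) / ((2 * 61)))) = 182954257 / 737352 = 248.12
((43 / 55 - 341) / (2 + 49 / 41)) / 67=-767192 / 482735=-1.59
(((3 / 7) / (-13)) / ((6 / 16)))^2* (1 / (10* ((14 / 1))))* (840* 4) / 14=768 / 57967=0.01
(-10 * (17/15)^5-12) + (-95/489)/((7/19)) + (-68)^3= -54493135724299/173289375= -314463.23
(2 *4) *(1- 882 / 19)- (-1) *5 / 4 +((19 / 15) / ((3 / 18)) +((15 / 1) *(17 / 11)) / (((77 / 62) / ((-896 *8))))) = -6168287957 / 45980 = -134151.54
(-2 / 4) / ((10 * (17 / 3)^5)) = -243 / 28397140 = -0.00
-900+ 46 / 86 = -38677 / 43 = -899.47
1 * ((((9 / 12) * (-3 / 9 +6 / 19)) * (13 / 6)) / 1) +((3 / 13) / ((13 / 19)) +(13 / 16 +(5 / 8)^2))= 932101 / 616512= 1.51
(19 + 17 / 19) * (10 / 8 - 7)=-4347 / 38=-114.39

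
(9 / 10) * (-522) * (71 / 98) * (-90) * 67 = 100567737 / 49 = 2052402.80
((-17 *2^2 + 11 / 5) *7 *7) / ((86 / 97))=-1563737 / 430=-3636.60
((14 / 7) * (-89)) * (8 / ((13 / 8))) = -11392 / 13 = -876.31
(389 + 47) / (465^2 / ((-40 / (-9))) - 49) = 3488 / 388813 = 0.01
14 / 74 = 7 / 37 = 0.19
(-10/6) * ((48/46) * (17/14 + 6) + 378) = -103450/161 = -642.55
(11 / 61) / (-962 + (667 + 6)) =-11 / 17629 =-0.00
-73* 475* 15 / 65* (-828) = 86132700 / 13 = 6625592.31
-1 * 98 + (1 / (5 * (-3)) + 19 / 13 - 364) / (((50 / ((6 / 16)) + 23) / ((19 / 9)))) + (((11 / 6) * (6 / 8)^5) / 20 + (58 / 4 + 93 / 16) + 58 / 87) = -184068544061 / 2247598080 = -81.90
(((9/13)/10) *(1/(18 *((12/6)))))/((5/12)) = 3/650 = 0.00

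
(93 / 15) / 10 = 31 / 50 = 0.62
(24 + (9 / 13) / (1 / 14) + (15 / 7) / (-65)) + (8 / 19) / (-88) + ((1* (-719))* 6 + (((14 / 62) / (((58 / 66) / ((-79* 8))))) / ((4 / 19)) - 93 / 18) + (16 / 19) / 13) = -518771276431 / 102588486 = -5056.82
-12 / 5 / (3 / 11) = -44 / 5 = -8.80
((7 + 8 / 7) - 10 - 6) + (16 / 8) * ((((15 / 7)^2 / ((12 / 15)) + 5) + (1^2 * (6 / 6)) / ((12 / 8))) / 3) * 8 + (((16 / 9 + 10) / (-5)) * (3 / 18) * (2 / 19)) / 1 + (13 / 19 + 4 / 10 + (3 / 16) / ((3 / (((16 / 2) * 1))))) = 54.52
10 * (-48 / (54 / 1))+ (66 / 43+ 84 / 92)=-57331 / 8901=-6.44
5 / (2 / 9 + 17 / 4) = 180 / 161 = 1.12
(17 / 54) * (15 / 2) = 85 / 36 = 2.36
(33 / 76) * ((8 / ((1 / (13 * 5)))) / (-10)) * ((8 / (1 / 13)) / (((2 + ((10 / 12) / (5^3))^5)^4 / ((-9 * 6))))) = 80114213305386199951171875000000000000000000000000 / 10108780459708378157229192025781261542500000019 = 7925.21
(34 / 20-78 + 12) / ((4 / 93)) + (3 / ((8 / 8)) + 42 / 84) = -1491.48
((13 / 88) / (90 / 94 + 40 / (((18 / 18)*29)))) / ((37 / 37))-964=-20782477 / 21560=-963.94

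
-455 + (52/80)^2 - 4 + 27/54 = -183231/400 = -458.08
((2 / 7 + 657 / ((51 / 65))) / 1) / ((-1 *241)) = -99679 / 28679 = -3.48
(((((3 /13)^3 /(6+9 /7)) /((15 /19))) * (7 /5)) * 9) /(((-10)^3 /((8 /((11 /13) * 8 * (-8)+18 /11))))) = 276507 /67425718750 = 0.00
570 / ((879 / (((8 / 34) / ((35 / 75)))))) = 11400 / 34867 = 0.33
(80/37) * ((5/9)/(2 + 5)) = 400/2331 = 0.17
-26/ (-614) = 13/ 307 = 0.04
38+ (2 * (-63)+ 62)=-26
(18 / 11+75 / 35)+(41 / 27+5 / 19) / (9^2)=12162301 / 3199581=3.80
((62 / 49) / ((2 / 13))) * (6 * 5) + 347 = 29093 / 49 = 593.73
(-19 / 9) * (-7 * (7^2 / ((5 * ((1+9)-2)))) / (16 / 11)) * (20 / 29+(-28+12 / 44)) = -3747275 / 11136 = -336.50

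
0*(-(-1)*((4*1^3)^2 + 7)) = 0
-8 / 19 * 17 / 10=-68 / 95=-0.72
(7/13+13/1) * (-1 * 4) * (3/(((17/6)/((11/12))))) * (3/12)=-2904/221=-13.14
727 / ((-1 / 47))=-34169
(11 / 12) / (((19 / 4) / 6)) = 22 / 19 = 1.16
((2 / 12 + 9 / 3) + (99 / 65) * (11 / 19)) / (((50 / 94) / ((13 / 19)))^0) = 29999 / 7410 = 4.05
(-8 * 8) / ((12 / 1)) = -16 / 3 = -5.33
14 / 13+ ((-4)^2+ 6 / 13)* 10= 2154 / 13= 165.69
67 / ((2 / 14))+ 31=500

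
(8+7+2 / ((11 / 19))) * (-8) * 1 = -1624 / 11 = -147.64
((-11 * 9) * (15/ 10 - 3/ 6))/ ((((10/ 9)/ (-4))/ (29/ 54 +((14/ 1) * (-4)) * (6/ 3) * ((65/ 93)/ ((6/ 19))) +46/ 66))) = -13625511/ 155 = -87906.52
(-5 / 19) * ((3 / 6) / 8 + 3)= -245 / 304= -0.81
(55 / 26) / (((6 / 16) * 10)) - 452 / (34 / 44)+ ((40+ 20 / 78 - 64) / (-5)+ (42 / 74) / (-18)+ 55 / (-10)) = -585.16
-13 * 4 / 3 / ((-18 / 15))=130 / 9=14.44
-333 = -333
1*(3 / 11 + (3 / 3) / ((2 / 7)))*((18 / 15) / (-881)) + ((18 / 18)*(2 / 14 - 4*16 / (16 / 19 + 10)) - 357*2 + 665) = -1913279839 / 34936055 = -54.77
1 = 1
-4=-4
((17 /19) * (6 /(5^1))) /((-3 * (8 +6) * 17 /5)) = -1 /133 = -0.01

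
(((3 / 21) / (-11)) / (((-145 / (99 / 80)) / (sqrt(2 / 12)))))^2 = 27 / 13186880000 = 0.00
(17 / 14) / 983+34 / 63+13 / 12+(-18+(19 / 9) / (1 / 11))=80761 / 11796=6.85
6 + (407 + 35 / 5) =420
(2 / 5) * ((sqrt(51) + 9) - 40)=-62 / 5 + 2 * sqrt(51) / 5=-9.54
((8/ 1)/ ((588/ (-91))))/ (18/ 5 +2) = -65/ 294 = -0.22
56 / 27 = 2.07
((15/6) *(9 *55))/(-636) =-825/424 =-1.95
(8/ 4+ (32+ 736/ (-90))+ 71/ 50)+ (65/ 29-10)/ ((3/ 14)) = -116989/ 13050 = -8.96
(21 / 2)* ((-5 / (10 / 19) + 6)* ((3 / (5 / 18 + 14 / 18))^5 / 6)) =-2812385772 / 2476099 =-1135.81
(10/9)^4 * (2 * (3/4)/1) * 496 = 1133.97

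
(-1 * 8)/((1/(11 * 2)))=-176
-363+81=-282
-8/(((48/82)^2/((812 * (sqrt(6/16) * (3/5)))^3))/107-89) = 216671653182096000 * sqrt(6)/4357781959256010897859672051843 + 391710737910652664976151015896/4357781959256010897859672051843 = 0.09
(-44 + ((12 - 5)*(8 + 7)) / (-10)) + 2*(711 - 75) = 2435 / 2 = 1217.50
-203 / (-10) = 203 / 10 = 20.30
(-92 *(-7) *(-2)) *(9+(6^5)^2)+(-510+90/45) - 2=-77880446790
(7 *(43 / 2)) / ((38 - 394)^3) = -301 / 90236032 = -0.00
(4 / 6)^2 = 4 / 9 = 0.44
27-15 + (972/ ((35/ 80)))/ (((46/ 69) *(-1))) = -23244/ 7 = -3320.57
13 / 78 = 1 / 6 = 0.17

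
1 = 1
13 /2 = 6.50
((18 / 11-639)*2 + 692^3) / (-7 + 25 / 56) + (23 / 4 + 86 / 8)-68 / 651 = -265771353590513 / 5256174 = -50563652.11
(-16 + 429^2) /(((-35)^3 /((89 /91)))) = -655129 /156065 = -4.20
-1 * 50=-50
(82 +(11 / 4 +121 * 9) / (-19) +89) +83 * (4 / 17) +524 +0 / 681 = 848933 / 1292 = 657.07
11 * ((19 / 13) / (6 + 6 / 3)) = 209 / 104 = 2.01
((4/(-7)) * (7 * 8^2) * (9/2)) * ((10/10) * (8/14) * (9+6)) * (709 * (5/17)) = -245030400/119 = -2059078.99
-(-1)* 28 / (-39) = -28 / 39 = -0.72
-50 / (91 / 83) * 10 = -41500 / 91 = -456.04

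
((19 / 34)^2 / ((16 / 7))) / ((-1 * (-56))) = 361 / 147968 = 0.00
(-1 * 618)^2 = 381924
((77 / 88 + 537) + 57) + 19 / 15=71537 / 120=596.14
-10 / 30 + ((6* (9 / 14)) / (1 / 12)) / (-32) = -299 / 168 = -1.78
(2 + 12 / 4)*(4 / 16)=5 / 4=1.25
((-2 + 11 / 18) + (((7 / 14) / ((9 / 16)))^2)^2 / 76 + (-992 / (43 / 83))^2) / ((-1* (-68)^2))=-1690180161601205 / 2131613052768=-792.91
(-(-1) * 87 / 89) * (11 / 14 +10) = 13137 / 1246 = 10.54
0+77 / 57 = 77 / 57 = 1.35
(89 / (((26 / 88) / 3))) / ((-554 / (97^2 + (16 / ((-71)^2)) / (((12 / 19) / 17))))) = -278610866842 / 18152641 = -15348.23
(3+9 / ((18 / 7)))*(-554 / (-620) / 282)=3601 / 174840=0.02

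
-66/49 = -1.35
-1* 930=-930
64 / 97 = 0.66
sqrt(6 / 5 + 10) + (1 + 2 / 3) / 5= 1 / 3 + 2* sqrt(70) / 5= 3.68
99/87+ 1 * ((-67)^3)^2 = 2623293082934/29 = 90458382170.14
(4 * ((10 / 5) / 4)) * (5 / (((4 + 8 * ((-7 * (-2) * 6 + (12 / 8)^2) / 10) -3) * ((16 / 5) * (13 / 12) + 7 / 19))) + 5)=10.04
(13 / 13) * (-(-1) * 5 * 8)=40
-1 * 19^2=-361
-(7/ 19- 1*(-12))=-235/ 19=-12.37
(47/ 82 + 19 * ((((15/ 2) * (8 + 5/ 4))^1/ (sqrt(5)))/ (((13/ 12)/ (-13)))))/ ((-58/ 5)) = -235/ 4756 + 31635 * sqrt(5)/ 116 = 609.76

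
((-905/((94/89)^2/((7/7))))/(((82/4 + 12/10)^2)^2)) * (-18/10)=32258272500/4898178991489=0.01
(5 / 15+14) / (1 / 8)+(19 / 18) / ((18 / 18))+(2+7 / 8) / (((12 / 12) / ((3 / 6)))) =16871 / 144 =117.16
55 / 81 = 0.68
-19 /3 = -6.33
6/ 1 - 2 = 4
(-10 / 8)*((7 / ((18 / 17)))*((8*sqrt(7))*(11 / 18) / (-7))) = 935*sqrt(7) / 162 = 15.27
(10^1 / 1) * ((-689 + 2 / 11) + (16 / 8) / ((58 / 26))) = -2194470 / 319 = -6879.22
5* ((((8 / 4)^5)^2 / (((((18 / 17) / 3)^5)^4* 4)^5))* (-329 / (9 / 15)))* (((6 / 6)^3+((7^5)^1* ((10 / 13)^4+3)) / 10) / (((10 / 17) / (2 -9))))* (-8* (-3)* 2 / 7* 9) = 9975600896345417969165350653811416709578287758123994480025556090054699083115801749379638714874782993577228997222774978720351517165125063 / 518317589049597920806321408897258039232260042078279557948379956429977996048203776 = 19246116873318861244844380000000000000000000000000000000.00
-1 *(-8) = 8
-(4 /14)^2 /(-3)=4 /147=0.03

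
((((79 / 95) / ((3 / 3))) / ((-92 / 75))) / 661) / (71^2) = -1185 / 5824512548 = -0.00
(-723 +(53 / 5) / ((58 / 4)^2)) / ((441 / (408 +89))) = -814.75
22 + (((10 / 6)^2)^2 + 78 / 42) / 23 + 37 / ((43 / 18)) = 37.90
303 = 303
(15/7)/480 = 0.00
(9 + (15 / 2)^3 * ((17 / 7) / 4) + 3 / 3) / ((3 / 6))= 59615 / 112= 532.28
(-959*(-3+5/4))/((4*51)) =6713/816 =8.23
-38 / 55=-0.69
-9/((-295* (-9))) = -1/295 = -0.00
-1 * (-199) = 199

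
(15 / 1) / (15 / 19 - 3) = -95 / 14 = -6.79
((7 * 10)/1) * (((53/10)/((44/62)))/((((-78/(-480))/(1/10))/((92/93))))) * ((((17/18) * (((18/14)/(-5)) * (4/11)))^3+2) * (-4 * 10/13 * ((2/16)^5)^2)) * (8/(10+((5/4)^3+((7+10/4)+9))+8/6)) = -69540260087/151539848082022400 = -0.00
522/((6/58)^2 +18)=48778/1683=28.98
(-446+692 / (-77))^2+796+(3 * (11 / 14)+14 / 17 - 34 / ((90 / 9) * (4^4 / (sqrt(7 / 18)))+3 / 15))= 123544720361659126767 / 594501302908898 - 6528000 * sqrt(14) / 2949119993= 207812.35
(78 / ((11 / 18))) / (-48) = -117 / 44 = -2.66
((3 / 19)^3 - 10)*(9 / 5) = -17.99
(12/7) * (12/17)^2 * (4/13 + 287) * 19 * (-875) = -4079968.06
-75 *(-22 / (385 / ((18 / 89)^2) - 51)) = 0.18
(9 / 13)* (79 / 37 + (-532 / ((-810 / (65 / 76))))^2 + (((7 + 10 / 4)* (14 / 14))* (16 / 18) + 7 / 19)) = 207807031 / 26649324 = 7.80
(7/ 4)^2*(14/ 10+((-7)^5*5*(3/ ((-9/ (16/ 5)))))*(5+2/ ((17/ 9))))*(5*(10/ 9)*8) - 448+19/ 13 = 441088103350/ 5967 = 73921250.77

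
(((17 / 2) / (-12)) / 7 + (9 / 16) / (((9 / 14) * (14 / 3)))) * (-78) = -377 / 56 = -6.73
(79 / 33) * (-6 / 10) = -79 / 55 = -1.44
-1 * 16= -16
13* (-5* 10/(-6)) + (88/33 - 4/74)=4105/37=110.95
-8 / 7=-1.14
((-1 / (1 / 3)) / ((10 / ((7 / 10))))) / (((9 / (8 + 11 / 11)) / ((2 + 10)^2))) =-756 / 25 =-30.24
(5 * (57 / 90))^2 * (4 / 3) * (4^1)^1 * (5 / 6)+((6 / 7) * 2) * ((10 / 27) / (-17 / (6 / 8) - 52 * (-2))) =1541740 / 34587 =44.58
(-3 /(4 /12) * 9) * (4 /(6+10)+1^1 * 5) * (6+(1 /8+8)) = -192213 /32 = -6006.66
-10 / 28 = -5 / 14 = -0.36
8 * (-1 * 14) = -112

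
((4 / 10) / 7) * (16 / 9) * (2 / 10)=0.02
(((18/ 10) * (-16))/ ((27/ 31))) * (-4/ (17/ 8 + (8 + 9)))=15872/ 2295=6.92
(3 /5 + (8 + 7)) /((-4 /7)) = -273 /10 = -27.30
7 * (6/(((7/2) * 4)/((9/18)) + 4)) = 21/16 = 1.31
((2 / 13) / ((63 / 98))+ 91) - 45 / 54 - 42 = 11327 / 234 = 48.41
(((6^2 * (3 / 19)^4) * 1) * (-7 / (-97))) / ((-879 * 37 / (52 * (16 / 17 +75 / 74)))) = -435006936 / 86199774150493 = -0.00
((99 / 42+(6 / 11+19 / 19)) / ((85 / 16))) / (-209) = -4808 / 1367905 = -0.00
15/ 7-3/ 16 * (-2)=141/ 56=2.52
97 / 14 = 6.93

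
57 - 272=-215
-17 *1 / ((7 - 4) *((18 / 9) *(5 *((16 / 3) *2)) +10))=-17 / 350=-0.05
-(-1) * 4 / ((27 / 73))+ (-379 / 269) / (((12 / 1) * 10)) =3138509 / 290520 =10.80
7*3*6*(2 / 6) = 42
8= 8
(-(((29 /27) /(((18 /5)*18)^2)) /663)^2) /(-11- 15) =525625 /91813802437883275776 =0.00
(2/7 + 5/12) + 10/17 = 1843/1428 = 1.29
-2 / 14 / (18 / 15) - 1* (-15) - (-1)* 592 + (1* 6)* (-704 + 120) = -121679 / 42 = -2897.12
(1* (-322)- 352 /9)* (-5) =16250 /9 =1805.56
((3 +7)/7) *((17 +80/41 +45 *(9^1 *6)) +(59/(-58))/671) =19538186035/5584733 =3498.50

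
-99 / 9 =-11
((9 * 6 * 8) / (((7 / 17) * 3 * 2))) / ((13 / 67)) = 82008 / 91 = 901.19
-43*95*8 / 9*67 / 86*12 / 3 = -101840 / 9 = -11315.56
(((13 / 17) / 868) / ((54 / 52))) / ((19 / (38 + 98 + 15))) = 25519 / 3784914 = 0.01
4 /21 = 0.19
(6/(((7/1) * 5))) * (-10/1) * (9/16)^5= -177147/1835008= -0.10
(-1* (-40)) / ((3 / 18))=240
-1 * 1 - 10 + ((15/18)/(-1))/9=-599/54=-11.09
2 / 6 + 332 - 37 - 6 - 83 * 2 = 370 / 3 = 123.33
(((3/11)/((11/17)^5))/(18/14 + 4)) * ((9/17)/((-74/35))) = -552491415/4850534018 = -0.11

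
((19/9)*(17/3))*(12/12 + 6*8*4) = 62339/27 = 2308.85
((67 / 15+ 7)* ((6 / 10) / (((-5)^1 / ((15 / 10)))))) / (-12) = 43 / 250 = 0.17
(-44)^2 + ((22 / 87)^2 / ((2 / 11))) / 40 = 293073011 / 151380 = 1936.01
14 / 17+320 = 5454 / 17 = 320.82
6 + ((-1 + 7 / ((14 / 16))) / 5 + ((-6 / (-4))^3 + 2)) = 511 / 40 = 12.78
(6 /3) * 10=20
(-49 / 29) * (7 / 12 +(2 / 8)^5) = -87955 / 89088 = -0.99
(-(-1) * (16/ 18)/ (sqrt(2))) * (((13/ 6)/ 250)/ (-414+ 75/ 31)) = -403 * sqrt(2)/ 43061625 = -0.00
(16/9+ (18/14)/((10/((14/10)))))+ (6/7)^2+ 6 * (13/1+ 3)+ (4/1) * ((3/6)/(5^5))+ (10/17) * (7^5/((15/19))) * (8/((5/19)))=17842565769113/46856250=380793.72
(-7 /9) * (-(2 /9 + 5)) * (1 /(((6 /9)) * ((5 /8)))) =1316 /135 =9.75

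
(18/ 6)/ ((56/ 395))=21.16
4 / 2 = 2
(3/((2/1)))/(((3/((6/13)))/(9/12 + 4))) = 57/52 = 1.10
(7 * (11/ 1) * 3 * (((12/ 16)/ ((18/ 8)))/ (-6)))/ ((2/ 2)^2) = -77/ 6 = -12.83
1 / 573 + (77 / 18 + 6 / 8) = 34583 / 6876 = 5.03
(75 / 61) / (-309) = -25 / 6283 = -0.00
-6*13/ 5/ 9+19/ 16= -131/ 240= -0.55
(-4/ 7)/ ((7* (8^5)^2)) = -1/ 13153337344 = -0.00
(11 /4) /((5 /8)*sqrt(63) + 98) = 2464 /87583 - 330*sqrt(7) /613081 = 0.03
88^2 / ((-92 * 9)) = -1936 / 207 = -9.35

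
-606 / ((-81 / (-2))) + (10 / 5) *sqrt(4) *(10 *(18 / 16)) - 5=676 / 27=25.04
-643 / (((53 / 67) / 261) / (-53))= 11244141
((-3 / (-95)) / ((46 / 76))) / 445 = 0.00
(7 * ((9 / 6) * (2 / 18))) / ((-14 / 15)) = -5 / 4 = -1.25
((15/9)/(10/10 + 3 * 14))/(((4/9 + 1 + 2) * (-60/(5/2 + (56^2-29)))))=-6219/10664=-0.58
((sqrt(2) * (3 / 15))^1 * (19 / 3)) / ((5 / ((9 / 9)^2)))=19 * sqrt(2) / 75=0.36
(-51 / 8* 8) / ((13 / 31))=-1581 / 13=-121.62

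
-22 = -22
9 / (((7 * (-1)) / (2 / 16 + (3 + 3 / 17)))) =-4041 / 952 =-4.24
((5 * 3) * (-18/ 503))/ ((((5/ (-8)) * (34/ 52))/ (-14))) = -157248/ 8551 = -18.39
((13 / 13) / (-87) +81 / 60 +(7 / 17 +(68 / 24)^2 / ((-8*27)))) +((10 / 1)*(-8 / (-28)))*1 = 613212433 / 134174880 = 4.57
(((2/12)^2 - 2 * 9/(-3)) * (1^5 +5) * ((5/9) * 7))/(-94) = -7595/5076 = -1.50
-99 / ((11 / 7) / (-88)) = 5544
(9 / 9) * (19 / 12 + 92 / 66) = 131 / 44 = 2.98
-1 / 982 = -0.00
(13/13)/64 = 1/64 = 0.02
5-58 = -53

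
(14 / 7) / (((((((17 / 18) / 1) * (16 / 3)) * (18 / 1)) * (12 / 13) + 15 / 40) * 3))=208 / 26229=0.01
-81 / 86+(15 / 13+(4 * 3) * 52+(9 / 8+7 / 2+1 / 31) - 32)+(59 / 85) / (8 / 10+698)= 2457453101367 / 4117231768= 596.87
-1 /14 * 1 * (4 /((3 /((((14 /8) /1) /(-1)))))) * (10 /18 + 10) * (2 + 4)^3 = 380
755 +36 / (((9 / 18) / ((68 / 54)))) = 2537 / 3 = 845.67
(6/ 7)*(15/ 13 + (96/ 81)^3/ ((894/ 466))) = 462457574/ 266881797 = 1.73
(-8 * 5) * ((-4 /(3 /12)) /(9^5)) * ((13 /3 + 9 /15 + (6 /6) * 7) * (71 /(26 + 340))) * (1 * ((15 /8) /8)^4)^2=0.00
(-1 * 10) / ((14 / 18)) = -90 / 7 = -12.86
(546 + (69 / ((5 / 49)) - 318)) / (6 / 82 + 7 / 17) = 3151137 / 1690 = 1864.58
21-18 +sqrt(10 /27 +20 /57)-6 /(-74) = sqrt(21090) /171 +114 /37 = 3.93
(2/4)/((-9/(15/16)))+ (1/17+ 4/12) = 185/544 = 0.34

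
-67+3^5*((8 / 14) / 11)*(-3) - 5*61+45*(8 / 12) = -379.87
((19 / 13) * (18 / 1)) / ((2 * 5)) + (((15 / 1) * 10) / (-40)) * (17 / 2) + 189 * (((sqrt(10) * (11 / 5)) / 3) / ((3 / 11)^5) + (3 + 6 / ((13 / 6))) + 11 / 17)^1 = 291666.21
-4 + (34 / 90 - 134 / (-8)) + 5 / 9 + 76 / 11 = 13591 / 660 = 20.59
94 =94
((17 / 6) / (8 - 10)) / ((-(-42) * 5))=-17 / 2520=-0.01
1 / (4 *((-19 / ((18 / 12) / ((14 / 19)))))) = -3 / 112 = -0.03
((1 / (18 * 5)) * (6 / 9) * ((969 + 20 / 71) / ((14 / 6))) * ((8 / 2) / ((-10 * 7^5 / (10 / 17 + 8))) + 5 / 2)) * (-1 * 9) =-491532206229 / 7100117150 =-69.23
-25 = -25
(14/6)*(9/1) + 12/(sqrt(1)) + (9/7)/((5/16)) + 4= 1439/35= 41.11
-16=-16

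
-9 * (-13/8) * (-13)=-1521/8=-190.12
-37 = -37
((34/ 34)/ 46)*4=2/ 23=0.09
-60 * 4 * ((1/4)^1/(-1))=60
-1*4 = -4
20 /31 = 0.65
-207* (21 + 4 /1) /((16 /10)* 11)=-294.03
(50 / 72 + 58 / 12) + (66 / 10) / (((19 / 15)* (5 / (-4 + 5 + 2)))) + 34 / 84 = 216869 / 23940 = 9.06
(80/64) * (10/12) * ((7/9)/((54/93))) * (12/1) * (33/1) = 59675/108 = 552.55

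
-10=-10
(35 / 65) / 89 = 7 / 1157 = 0.01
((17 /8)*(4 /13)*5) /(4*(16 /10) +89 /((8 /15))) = 1700 /90103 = 0.02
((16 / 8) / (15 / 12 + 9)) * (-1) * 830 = -6640 / 41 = -161.95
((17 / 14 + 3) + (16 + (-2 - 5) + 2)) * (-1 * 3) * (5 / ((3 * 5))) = -213 / 14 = -15.21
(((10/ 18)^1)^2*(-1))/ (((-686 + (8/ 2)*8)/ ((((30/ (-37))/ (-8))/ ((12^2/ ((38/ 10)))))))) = 475/ 376327296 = 0.00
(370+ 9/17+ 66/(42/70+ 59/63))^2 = 23914457449/139876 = 170968.98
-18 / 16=-9 / 8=-1.12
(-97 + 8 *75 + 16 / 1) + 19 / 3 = 1576 / 3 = 525.33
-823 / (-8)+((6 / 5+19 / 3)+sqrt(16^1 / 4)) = 112.41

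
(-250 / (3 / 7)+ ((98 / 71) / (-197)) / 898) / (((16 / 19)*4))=-208815422543 / 1205791296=-173.18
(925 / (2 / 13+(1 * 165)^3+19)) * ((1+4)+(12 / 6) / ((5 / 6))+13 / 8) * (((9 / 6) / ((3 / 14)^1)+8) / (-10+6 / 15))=-21705125 / 7474927872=-0.00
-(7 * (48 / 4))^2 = -7056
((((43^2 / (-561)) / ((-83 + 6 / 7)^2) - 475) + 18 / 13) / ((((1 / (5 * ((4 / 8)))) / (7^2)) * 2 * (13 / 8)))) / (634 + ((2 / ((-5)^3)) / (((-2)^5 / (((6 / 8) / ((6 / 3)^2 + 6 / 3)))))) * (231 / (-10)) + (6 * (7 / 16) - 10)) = -143253155612062720 / 5028424544295009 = -28.49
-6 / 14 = -3 / 7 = -0.43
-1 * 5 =-5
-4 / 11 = -0.36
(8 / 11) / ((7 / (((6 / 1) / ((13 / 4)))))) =192 / 1001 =0.19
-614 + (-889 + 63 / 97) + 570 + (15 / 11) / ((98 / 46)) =-48712617 / 52283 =-931.71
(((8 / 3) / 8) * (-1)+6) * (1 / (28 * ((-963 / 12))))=-17 / 6741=-0.00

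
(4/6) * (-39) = -26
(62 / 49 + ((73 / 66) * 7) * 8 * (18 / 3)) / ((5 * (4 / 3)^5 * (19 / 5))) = 24420771 / 5243392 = 4.66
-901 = -901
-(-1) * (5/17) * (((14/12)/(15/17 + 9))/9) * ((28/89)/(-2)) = -35/57672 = -0.00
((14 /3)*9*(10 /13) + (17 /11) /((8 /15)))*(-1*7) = -281925 /1144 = -246.44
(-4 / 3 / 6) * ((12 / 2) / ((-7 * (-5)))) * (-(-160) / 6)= -64 / 63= -1.02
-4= -4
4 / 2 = 2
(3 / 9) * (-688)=-688 / 3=-229.33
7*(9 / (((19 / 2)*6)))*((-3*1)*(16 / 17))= -1008 / 323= -3.12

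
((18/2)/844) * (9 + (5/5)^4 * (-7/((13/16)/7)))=-6003/10972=-0.55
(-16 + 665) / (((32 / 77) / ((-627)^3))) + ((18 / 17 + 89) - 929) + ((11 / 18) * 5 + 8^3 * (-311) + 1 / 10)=-9423227153366027 / 24480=-384935749729.00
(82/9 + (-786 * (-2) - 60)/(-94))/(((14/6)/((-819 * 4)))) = 460200/47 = 9791.49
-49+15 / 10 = -47.50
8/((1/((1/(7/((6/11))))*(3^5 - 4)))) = 11472/77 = 148.99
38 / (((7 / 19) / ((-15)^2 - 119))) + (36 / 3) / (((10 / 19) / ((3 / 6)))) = 383059 / 35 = 10944.54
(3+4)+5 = 12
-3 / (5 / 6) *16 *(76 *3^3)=-590976 / 5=-118195.20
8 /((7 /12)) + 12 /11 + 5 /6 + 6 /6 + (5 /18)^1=11723 /693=16.92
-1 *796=-796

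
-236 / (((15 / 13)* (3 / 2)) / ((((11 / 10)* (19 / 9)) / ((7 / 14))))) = -633.30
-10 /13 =-0.77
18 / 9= 2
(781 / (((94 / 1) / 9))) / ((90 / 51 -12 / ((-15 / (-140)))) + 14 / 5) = -199155 / 286136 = -0.70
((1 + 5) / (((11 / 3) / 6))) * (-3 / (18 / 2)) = -36 / 11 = -3.27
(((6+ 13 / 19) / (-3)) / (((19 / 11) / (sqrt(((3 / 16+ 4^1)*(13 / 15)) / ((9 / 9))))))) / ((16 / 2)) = -1397*sqrt(13065) / 519840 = -0.31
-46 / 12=-23 / 6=-3.83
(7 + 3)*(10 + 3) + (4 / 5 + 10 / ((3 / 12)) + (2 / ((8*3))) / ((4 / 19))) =41087 / 240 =171.20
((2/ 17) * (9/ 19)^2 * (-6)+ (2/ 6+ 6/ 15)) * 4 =211708/ 92055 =2.30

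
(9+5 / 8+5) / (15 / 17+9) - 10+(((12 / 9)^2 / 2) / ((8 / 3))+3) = -6971 / 1344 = -5.19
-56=-56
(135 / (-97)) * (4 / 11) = -540 / 1067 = -0.51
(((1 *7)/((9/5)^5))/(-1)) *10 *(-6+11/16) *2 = 9296875/236196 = 39.36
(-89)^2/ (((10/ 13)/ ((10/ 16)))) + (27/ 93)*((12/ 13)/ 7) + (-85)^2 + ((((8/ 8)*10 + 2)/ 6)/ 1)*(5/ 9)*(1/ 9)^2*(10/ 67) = 30116410805323/ 2204577648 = 13660.85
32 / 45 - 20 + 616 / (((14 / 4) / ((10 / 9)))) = 2644 / 15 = 176.27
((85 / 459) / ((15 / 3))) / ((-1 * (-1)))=1 / 27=0.04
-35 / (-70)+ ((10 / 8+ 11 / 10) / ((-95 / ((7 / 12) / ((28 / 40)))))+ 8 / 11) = 30263 / 25080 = 1.21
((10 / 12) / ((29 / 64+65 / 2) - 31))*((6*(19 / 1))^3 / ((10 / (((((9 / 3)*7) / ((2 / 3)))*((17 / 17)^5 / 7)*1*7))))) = 248899392 / 125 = 1991195.14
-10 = -10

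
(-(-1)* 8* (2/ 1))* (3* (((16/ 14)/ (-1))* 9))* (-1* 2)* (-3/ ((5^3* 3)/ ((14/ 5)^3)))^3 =-20401307910144/ 3814697265625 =-5.35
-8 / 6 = -4 / 3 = -1.33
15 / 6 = 2.50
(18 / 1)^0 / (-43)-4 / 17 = -189 / 731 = -0.26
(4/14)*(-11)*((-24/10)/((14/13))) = 1716/245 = 7.00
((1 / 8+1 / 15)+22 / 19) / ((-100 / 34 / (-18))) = 156927 / 19000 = 8.26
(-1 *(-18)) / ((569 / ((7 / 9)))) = 14 / 569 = 0.02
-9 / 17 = -0.53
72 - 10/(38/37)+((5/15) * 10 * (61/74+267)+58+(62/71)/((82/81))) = 6224472539/6139299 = 1013.87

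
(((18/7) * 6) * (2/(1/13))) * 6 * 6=101088/7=14441.14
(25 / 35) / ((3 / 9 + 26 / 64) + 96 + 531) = 480 / 421841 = 0.00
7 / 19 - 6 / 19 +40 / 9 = 769 / 171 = 4.50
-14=-14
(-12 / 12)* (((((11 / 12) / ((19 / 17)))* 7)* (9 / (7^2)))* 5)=-2805 / 532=-5.27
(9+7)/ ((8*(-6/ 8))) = -2.67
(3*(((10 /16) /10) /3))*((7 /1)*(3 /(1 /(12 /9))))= 7 /4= 1.75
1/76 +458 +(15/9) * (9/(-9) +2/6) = 312521/684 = 456.90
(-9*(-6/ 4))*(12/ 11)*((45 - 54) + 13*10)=1782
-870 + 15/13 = -11295/13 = -868.85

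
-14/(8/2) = -7/2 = -3.50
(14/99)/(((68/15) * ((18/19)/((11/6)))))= 665/11016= 0.06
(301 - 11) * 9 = 2610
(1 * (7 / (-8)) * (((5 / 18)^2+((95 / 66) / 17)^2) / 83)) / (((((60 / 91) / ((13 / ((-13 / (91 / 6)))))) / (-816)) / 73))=-404307362095 / 331901064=-1218.16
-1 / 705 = -0.00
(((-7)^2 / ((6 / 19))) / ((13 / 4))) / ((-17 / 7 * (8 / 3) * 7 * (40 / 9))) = -8379 / 35360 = -0.24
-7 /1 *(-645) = 4515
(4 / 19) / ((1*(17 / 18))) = 72 / 323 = 0.22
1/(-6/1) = -1/6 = -0.17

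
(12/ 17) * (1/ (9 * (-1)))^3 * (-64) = 256/ 4131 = 0.06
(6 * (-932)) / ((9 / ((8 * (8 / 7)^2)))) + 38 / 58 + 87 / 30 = -6488.74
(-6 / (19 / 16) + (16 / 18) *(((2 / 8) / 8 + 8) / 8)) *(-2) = 22765 / 2736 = 8.32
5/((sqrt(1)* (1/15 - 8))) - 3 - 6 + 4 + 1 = -551/119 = -4.63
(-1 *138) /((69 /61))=-122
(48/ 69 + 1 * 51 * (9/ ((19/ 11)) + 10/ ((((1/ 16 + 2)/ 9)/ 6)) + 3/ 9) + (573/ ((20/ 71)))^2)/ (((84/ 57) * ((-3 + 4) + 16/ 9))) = 71840848505607/ 70840000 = 1014128.30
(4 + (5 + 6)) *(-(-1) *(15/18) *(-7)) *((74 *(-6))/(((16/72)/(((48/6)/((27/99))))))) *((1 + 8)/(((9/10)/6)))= 307692000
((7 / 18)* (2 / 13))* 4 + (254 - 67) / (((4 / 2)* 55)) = 2269 / 1170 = 1.94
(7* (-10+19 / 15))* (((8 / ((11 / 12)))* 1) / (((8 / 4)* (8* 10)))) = -3.33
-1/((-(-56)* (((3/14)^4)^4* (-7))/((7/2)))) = 451742002.48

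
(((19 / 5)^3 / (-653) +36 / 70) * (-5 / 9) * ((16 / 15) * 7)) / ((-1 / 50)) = 7866784 / 88155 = 89.24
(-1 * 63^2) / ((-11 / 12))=47628 / 11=4329.82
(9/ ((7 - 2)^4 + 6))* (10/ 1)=90/ 631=0.14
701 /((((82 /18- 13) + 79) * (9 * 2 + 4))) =6309 /13970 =0.45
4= 4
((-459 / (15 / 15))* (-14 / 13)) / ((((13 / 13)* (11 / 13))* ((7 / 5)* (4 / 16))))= 18360 / 11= 1669.09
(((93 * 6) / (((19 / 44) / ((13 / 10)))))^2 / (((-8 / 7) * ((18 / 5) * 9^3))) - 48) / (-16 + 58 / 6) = 144578263 / 925965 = 156.14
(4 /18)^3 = 0.01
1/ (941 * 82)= 1/ 77162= 0.00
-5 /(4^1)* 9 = -45 /4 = -11.25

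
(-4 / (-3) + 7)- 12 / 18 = 23 / 3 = 7.67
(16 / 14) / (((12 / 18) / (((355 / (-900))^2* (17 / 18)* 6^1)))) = 85697 / 56700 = 1.51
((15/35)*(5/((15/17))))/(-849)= -17/5943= -0.00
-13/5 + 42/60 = -19/10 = -1.90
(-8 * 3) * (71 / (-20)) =426 / 5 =85.20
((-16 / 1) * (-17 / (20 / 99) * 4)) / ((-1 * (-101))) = 26928 / 505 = 53.32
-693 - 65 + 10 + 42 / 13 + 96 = -8434 / 13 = -648.77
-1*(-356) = 356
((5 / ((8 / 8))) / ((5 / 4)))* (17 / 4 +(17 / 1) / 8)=25.50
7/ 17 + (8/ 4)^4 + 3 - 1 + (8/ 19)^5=775576043/ 42093683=18.42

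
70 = 70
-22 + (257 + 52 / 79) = 18617 / 79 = 235.66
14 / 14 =1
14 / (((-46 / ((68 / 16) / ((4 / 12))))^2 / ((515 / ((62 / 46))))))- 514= -2350819 / 22816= -103.03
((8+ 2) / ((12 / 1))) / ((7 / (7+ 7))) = 5 / 3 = 1.67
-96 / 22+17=139 / 11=12.64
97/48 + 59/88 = 1421/528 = 2.69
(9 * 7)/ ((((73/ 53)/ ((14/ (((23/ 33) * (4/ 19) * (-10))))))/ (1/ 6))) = -4884957/ 67160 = -72.74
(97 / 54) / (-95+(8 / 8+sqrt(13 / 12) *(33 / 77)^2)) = -43784636 / 2291236011 -4753 *sqrt(39) / 763745337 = -0.02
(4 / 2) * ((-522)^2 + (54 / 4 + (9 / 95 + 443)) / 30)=1553245553 / 2850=544998.44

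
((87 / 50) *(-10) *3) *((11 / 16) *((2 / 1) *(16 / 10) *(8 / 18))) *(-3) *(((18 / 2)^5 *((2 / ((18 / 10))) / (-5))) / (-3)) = 16743672 / 25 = 669746.88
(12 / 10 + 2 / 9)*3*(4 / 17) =256 / 255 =1.00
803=803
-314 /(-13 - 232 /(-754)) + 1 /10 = 8197 /330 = 24.84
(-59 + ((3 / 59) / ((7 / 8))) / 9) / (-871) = 73093 / 1079169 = 0.07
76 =76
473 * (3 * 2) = 2838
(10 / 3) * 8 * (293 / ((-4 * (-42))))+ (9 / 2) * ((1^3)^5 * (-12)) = -472 / 63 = -7.49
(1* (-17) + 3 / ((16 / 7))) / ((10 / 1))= -251 / 160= -1.57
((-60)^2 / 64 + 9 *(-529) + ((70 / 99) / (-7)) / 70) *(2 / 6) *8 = -26083142 / 2079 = -12546.00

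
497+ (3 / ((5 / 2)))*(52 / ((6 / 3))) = 2641 / 5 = 528.20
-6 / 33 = -2 / 11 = -0.18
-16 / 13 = -1.23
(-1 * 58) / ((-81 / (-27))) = -58 / 3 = -19.33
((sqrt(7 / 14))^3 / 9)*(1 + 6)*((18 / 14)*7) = 7*sqrt(2) / 4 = 2.47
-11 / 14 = -0.79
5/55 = 1/11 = 0.09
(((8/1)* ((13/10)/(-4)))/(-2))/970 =13/9700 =0.00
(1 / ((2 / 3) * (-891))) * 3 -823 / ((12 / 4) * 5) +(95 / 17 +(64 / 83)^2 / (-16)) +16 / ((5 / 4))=-4234271593 / 115941870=-36.52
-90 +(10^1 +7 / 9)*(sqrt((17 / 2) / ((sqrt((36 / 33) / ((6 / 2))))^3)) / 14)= -90 +97*11^(3 / 4)*sqrt(17) / 504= -85.21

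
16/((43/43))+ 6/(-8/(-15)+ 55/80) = 20.91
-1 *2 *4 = -8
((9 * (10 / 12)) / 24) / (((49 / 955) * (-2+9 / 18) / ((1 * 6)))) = -4775 / 196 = -24.36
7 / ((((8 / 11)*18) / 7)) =539 / 144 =3.74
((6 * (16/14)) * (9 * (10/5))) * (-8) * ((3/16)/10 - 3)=103032/35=2943.77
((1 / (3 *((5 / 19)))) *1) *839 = 1062.73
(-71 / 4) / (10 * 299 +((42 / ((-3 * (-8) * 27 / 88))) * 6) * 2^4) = -639 / 127352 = -0.01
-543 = -543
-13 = -13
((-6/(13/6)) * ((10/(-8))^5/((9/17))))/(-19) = -53125/63232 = -0.84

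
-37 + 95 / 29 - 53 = -2515 / 29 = -86.72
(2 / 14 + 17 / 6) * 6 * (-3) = -375 / 7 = -53.57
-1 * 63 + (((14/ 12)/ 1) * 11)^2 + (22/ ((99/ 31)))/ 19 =23269/ 228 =102.06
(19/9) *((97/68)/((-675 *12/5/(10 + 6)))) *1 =-1843/61965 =-0.03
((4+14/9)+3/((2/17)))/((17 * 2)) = 559/612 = 0.91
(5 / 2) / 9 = 5 / 18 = 0.28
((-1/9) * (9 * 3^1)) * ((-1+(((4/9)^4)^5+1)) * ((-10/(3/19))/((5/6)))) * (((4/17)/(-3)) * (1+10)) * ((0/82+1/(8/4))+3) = -12868684091490304/206680312803967789617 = -0.00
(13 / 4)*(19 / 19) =3.25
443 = 443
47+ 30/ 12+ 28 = 155/ 2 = 77.50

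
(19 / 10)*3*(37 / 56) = 2109 / 560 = 3.77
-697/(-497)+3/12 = 3285/1988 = 1.65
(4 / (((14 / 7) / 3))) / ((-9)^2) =0.07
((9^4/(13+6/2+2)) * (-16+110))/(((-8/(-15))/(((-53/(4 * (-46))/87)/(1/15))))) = 136195425/42688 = 3190.49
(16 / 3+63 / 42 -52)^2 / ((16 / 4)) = 73441 / 144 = 510.01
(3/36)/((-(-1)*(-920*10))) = -1/110400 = -0.00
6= 6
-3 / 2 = -1.50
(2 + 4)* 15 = 90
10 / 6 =5 / 3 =1.67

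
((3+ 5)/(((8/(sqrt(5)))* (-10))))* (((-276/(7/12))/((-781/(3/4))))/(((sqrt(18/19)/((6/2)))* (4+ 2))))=-207* sqrt(190)/54670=-0.05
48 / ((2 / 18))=432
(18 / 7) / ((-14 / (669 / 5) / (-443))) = 2667303 / 245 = 10886.95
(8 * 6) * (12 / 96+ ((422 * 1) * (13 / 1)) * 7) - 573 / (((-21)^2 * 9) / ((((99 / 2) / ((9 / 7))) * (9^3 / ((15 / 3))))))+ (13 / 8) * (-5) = 515895377 / 280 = 1842483.49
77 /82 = 0.94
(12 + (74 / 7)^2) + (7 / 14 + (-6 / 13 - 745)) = -791417 / 1274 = -621.21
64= 64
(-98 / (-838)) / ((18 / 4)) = 0.03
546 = 546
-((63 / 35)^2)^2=-6561 / 625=-10.50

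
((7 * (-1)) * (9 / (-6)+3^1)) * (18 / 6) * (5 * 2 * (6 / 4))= -945 / 2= -472.50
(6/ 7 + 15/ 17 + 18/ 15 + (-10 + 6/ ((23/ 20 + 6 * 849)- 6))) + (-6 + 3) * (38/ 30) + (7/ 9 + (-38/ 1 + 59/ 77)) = -25789115434/ 545047965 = -47.32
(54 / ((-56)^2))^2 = 729 / 2458624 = 0.00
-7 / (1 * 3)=-7 / 3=-2.33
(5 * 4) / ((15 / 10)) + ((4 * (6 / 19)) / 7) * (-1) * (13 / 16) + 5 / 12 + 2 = 8301 / 532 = 15.60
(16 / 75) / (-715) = -16 / 53625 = -0.00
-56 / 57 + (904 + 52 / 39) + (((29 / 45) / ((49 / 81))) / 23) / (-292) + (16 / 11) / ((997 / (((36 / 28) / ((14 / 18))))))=930202531590421 / 1028583304980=904.35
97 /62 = 1.56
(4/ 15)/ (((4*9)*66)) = 1/ 8910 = 0.00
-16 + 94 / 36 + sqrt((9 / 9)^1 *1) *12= -25 / 18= -1.39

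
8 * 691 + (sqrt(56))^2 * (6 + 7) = 6256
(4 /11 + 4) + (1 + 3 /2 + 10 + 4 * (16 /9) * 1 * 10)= 17419 /198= 87.97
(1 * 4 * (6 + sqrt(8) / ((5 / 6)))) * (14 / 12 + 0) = 43.84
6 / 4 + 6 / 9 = 13 / 6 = 2.17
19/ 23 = 0.83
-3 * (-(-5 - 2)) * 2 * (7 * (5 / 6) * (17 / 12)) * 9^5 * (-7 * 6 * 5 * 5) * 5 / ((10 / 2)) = 43039339875 / 2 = 21519669937.50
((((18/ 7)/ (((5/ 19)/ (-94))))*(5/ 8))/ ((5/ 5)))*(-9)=72333/ 14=5166.64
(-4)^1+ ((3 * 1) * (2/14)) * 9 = -1/7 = -0.14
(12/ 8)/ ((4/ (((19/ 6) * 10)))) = 95/ 8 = 11.88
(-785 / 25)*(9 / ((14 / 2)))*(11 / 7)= -63.44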